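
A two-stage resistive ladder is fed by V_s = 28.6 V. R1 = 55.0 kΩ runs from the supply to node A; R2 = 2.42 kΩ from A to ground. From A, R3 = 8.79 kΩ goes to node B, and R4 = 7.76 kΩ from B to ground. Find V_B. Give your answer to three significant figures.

The second stage (R3 + R4 = 16.55 kΩ) loads node A in parallel with R2.
Effective lower resistance at A: R2 ‖ 16.55 = 2.111 kΩ.
V_A = 28.6 × 2.111/(55.0 + 2.111) = 1.057 V.
V_B = V_A × 0.4689 = 0.4957 V.

V_B ≈ 0.496 V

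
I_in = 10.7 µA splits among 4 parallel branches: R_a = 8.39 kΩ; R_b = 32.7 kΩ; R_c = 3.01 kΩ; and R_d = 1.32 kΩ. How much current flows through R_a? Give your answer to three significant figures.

ΣG = 1/8.39 + 1/32.7 + 1/3.01 + 1/1.32 = 1.240.
Current divider: I(R_a) = I_in · G_k/ΣG = 10.7 × (0.1192/1.240) = 10.7 × 0.09615 = 1.029 µA.

I ≈ 1.03 µA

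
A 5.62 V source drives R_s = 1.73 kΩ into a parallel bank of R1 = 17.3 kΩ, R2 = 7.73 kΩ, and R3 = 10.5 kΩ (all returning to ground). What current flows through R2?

I ≈ 0.488 mA

Combine the parallel branches: R_p = (1/17.3 + 1/7.73 + 1/10.5)⁻¹ = 3.541 kΩ.
V_A = 5.62 × 3.541/5.271 = 3.775 V.
Branch current I = V_A/R2 = 3.775/7.73 = 0.4884 mA.
(Equivalently: I_total = 1.066 mA, then current-divider fraction G_k/ΣG = 0.4581.)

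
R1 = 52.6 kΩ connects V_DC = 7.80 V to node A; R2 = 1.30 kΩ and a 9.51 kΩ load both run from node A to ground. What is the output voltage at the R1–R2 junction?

V_out ≈ 0.166 V

The load sits in parallel with R2, giving an effective lower resistance R2' = R2·R_L/(R2+R_L) = 1.144 kΩ.
Then V_out = V_DC · R2'/(R1 + R2') = 7.80 × 1.144/53.74 = 0.1660 V.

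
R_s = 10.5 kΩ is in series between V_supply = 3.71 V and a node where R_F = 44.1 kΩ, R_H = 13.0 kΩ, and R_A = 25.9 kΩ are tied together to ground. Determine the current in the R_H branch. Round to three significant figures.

Equivalent of the parallel group: R_p = 7.235 kΩ.
Node voltage V_A = V_supply · R_p/(R_s + R_p) = 3.71 × 0.4080 = 1.514 V.
Branch current I = V_A/R_H = 1.514/13.0 = 0.1164 mA.

I ≈ 0.116 mA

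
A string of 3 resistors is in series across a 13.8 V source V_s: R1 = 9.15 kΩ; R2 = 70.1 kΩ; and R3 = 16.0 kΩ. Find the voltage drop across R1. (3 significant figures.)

V ≈ 1.33 V

Series total: ΣR = 9.15 + 70.1 + 16.0 = 95.25 kΩ.
V = V_s · R/ΣR = 13.8 × 0.09606 = 1.326 V.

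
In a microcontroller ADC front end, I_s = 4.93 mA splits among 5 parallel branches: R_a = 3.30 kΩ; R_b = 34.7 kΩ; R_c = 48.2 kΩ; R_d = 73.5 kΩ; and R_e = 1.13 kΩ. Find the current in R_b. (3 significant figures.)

I ≈ 0.114 mA

Total conductance ΣG = 1/3.30 + 1/34.7 + 1/48.2 + 1/73.5 + 1/1.13 = 1.251 (units of 1/kΩ).
Current divider: I(R_b) = I_s · G_k/ΣG = 4.93 × (0.02882/1.251) = 4.93 × 0.02303 = 0.1136 mA.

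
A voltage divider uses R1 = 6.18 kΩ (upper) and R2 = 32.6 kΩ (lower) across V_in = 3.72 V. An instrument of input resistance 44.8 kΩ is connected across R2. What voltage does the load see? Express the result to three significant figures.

V_out ≈ 2.80 V

R2 ‖ R_L = (32.6 × 44.8)/(32.6 + 44.8) = 18.87 kΩ.
Then V_out = V_in · R2'/(R1 + R2') = 3.72 × 18.87/25.05 = 2.802 V.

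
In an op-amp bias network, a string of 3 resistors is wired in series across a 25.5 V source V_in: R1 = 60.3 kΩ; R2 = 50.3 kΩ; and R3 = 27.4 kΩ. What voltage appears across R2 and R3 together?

Total series resistance ΣR = 60.3 + 50.3 + 27.4 = 138.0 kΩ.
R_{R2..R3} = 50.3 + 27.4 = 77.70 kΩ.
V = V_in · R/ΣR = 25.5 × 0.5630 = 14.36 V.

V ≈ 14.4 V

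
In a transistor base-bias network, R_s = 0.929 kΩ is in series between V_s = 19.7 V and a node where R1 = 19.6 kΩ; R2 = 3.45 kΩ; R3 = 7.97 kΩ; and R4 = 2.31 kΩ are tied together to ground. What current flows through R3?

I ≈ 1.35 mA

Equivalent of the parallel group: R_p = 1.112 kΩ.
V_A = 19.7 × 1.112/2.041 = 10.73 V.
Branch current I = V_A/R3 = 10.73/7.97 = 1.347 mA.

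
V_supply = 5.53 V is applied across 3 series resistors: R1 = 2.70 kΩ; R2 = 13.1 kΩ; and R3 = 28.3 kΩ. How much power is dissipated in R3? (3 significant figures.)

P ≈ 0.445 mW

ΣR = 44.10 kΩ → I = 5.53/44.10 = 0.1254 mA.
V(R3) = I·R = 3.549 V; P = V·I = 3.549 × 0.1254 = 0.4450 mW.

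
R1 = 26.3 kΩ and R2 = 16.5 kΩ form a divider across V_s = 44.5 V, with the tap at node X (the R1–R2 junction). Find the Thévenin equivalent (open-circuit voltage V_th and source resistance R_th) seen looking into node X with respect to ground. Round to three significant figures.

V_th ≈ 17.2 V, R_th ≈ 10.1 kΩ

V_th is the unloaded tap voltage: V_s · R2/(R1+R2) = 44.5 × 0.3855 = 17.16 V.
Zeroing V_s shorts the top of R1 to ground, so R_th = R1 ‖ R2 = 10.14 kΩ.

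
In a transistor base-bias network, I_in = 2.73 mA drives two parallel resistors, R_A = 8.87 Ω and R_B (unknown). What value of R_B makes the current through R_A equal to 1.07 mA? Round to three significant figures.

R_B ≈ 5.72 Ω

In a two-way split, I_A/I_in = R_B/(R_A + R_B).
1.07/2.73 = R_B/(R_A + R_B) → R_B = R_A · (0.3919)/(1 − 0.3919) = 8.87 × 0.6446 = 5.717 Ω.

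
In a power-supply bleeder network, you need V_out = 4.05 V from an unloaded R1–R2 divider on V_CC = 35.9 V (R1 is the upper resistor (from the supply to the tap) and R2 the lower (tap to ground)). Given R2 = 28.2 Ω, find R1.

The divider ratio is R2/(R1+R2) = 4.05/35.9 = 0.1128.
Rearranging, R1 = R2·(1−k)/k = 28.2 × 7.864 = 221.8 Ω.

R1 ≈ 222 Ω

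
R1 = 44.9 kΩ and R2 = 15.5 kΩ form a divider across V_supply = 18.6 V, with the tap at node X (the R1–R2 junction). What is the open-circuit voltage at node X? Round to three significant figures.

V_th ≈ 4.77 V

Open-circuit (no load on X): V_th = V_supply · R2/(R1 + R2) = 18.6 × 15.5/(44.90 + 15.5) = 4.773 V.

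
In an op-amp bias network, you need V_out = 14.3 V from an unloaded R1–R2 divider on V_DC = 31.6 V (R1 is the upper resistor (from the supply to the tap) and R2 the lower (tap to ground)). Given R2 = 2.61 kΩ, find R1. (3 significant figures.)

R1 ≈ 3.16 kΩ

Required fraction k = V_out/V_DC = 0.4525.
Rearranging, R1 = R2·(1−k)/k = 2.61 × 1.210 = 3.158 kΩ.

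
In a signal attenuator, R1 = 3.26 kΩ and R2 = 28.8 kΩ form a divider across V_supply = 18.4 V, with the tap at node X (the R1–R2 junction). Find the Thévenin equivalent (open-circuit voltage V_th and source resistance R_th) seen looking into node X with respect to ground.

V_th ≈ 16.5 V, R_th ≈ 2.93 kΩ

Open-circuit (no load on X): V_th = V_supply · R2/(R1 + R2) = 18.4 × 28.8/(3.260 + 28.8) = 16.53 V.
With V_supply suppressed (replaced by a short), R_th = R1 ‖ R2 = (3.260 × 28.8)/(3.260 + 28.8) = 2.929 kΩ.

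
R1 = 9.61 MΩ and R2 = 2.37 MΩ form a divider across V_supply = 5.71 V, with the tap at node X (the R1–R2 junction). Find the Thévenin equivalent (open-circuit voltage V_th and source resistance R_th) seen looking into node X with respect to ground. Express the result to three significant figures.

V_th ≈ 1.13 V, R_th ≈ 1.90 MΩ

Open-circuit (no load on X): V_th = V_supply · R2/(R1 + R2) = 5.71 × 2.37/(9.610 + 2.37) = 1.130 V.
Zeroing V_supply shorts the top of R1 to ground, so R_th = R1 ‖ R2 = 1.901 MΩ.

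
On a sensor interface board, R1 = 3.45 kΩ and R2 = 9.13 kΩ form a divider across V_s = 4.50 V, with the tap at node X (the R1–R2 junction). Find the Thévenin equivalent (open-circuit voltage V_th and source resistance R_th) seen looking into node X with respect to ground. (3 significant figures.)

With X open, the divider is unloaded: V_th = 4.50 × 9.13/12.58 = 3.266 V.
With V_s suppressed (replaced by a short), R_th = R1 ‖ R2 = (3.450 × 9.13)/(3.450 + 9.13) = 2.504 kΩ.

V_th ≈ 3.27 V, R_th ≈ 2.50 kΩ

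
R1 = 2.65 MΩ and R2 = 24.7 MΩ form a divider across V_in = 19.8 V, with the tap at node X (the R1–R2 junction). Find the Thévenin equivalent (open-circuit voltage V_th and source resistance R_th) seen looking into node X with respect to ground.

Open-circuit (no load on X): V_th = V_in · R2/(R1 + R2) = 19.8 × 24.7/(2.650 + 24.7) = 17.88 V.
With V_in suppressed (replaced by a short), R_th = R1 ‖ R2 = (2.650 × 24.7)/(2.650 + 24.7) = 2.393 MΩ.

V_th ≈ 17.9 V, R_th ≈ 2.39 MΩ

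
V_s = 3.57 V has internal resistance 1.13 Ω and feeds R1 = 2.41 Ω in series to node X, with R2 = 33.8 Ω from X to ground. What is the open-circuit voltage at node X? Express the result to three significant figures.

R1' = 1.13 + 2.41 = 3.540 Ω (source resistance + R1).
V_th is the unloaded tap voltage: V_s · R2/(R1'+R2) = 3.57 × 0.9052 = 3.232 V.

V_th ≈ 3.23 V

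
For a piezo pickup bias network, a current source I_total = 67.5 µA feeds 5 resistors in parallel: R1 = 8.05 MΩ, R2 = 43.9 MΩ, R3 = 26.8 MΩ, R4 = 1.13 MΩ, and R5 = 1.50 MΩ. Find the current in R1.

I ≈ 4.83 µA

Total conductance ΣG = 1/8.05 + 1/43.9 + 1/26.8 + 1/1.13 + 1/1.50 = 1.736 (units of 1/MΩ).
By the current-divider rule, I = I_total · G_k/ΣG = 67.5 × 0.07156 = 4.830 µA.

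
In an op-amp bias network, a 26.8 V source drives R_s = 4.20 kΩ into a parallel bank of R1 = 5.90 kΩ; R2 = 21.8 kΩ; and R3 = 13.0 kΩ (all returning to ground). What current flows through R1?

I ≈ 2.04 mA

Combine the parallel branches: R_p = (1/5.90 + 1/21.8 + 1/13.0)⁻¹ = 3.421 kΩ.
Node voltage V_A = V_DC · R_p/(R_s + R_p) = 26.8 × 0.4489 = 12.03 V.
I(R1) = V_A / R1 = 12.03/5.90 = 2.039 mA.
(Check via current divider: I_total = 3.516 mA; share G_k/ΣG = 0.5799 → same result.)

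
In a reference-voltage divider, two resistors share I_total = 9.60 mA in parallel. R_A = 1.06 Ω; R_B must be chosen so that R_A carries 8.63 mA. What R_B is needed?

Two-branch current divider: I_A = I_total · R_B/(R_A + R_B).
With f = 0.8990, R_B = R_A · f/(1−f) = 1.06 × 8.897 = 9.431 Ω.

R_B ≈ 9.43 Ω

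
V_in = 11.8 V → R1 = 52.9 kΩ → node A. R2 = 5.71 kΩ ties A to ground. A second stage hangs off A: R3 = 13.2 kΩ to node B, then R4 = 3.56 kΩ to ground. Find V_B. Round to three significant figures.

Looking into the second stage from A: R3 + R4 = 16.76 kΩ appears in parallel with R2.
Effective lower resistance at A: R2 ‖ 16.76 = 4.259 kΩ.
First divider: V_A = V_in · 4.259/(52.9 + 4.259) = 0.8792 V.
Stage 2 is unloaded, so V_B = V_A · R4/(R3+R4) = 0.8792 × 3.56/16.76 = 0.1868 V.

V_B ≈ 0.187 V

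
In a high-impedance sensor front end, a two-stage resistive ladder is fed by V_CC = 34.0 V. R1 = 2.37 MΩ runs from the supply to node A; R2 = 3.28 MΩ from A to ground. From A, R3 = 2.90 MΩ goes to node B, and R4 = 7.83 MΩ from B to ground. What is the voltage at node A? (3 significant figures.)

The second stage (R3 + R4 = 10.73 MΩ) loads node A in parallel with R2.
R2 ‖ (R3+R4) = 2.512 MΩ.
So V_A = 34.0 × 0.5146 = 17.49 V.

V_A ≈ 17.5 V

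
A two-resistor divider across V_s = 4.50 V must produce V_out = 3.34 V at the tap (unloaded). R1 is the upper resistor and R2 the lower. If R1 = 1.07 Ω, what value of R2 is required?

R2 ≈ 3.08 Ω

V_out/V_s = R2/(R1+R2) = 0.7422.
Rearranging, R2 = R1·k/(1−k) = 1.07 × 2.879 = 3.081 Ω.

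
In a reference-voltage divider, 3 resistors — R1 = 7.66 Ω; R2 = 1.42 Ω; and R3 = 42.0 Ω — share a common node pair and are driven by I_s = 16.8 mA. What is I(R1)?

ΣG = 1/7.66 + 1/1.42 + 1/42.0 = 0.8586.
Current divider: I(R1) = I_s · G_k/ΣG = 16.8 × (0.1305/0.8586) = 16.8 × 0.1521 = 2.554 mA.

I ≈ 2.55 mA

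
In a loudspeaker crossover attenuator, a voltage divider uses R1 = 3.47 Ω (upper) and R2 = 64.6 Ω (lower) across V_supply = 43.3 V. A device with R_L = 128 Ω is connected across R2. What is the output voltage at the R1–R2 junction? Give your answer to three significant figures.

First combine the lower leg with the load: R2 ‖ R_L = 42.93 Ω.
Now apply the divider: V_out = 43.3 × 0.9252 = 40.06 V.
(Unloaded it would be 41.1 V; the load pulls it down.)

V_out ≈ 40.1 V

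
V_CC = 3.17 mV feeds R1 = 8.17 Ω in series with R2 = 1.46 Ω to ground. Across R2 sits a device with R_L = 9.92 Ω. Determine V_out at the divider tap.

First combine the lower leg with the load: R2 ‖ R_L = 1.273 Ω.
Then V_out = V_CC · R2'/(R1 + R2') = 3.17 × 1.273/9.443 = 0.4273 mV.

V_out ≈ 0.427 mV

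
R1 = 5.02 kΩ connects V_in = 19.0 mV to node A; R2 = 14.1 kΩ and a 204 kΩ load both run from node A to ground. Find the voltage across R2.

First combine the lower leg with the load: R2 ‖ R_L = 13.19 kΩ.
Then V_out = V_in · R2'/(R1 + R2') = 19.0 × 13.19/18.21 = 13.76 mV.

V_out ≈ 13.8 mV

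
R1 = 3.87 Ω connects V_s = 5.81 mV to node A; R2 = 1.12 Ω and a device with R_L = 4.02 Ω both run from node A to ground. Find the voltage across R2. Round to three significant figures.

V_out ≈ 1.07 mV

First combine the lower leg with the load: R2 ‖ R_L = 0.8760 Ω.
Then V_out = V_s · R2'/(R1 + R2') = 5.81 × 0.8760/4.746 = 1.072 mV.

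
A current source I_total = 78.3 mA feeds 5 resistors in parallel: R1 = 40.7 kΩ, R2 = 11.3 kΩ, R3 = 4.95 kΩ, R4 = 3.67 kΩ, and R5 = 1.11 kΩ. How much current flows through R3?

Conductances: ΣG = 1/40.7 + 1/11.3 + 1/4.95 + 1/3.67 + 1/1.11 = 1.488 (1/kΩ).
By the current-divider rule, I = I_total · G_k/ΣG = 78.3 × 0.1357 = 10.63 mA.

I ≈ 10.6 mA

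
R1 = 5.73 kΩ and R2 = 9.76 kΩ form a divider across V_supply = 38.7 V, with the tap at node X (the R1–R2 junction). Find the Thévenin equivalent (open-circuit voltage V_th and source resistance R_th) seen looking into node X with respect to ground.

V_th ≈ 24.4 V, R_th ≈ 3.61 kΩ

With X open, the divider is unloaded: V_th = 38.7 × 9.76/15.49 = 24.38 V.
Zeroing V_supply shorts the top of R1 to ground, so R_th = R1 ‖ R2 = 3.610 kΩ.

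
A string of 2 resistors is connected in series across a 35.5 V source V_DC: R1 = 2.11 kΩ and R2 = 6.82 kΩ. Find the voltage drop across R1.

V ≈ 8.39 V

ΣR = 2.11 + 6.82 = 8.930 kΩ.
By the voltage-divider rule, V = 35.5 × 2.110/8.930 = 8.388 V.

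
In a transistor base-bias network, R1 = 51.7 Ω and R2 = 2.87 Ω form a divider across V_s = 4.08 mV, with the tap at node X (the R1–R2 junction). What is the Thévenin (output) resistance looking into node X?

R_th ≈ 2.72 Ω

Looking into X with the source shorted: R_th = R1·R2/(R1+R2) = 51.70 × 2.87/54.57 = 2.719 Ω.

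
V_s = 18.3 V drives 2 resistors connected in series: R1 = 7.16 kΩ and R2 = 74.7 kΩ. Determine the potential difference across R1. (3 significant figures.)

V ≈ 1.60 V

Series total: ΣR = 7.16 + 74.7 = 81.86 kΩ.
V = V_s · R/ΣR = 18.3 × 0.08747 = 1.601 V.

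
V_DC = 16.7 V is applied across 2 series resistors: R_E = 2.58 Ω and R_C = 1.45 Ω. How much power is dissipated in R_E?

P ≈ 44.3 W

ΣR = 4.030 Ω → I = 16.7/4.030 = 4.144 A.
P(R_E) = I²·R_E = (4.144)² × 2.58 = 44.30 W.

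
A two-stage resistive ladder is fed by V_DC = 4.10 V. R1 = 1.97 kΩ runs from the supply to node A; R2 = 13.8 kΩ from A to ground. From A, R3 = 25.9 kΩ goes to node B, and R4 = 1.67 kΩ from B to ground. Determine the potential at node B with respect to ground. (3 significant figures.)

Node A sees R2 in parallel with the series input of stage 2, R3 + R4 = 27.57 kΩ.
Effective lower resistance at A: R2 ‖ 27.57 = 9.197 kΩ.
V_A = 4.10 × 9.197/(1.97 + 9.197) = 3.377 V.
Stage 2 is unloaded, so V_B = V_A · R4/(R3+R4) = 3.377 × 1.67/27.57 = 0.2045 V.

V_B ≈ 0.205 V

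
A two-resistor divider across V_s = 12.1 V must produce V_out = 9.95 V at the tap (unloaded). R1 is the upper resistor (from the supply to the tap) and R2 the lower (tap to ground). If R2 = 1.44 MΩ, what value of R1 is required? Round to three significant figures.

R1 ≈ 0.311 MΩ

The divider ratio is R2/(R1+R2) = 9.95/12.1 = 0.8223.
R1 = R2·(1/k − 1) = 1.44 × 0.2161 = 0.3112 MΩ.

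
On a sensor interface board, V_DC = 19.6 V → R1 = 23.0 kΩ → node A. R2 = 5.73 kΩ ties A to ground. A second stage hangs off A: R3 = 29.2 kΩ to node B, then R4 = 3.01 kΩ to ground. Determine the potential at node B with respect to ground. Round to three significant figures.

Looking into the second stage from A: R3 + R4 = 32.21 kΩ appears in parallel with R2.
R2 ‖ (R3+R4) = 4.865 kΩ.
First divider: V_A = V_DC · 4.865/(23.0 + 4.865) = 3.422 V.
V_B = V_A × 0.09345 = 0.3198 V.

V_B ≈ 0.320 V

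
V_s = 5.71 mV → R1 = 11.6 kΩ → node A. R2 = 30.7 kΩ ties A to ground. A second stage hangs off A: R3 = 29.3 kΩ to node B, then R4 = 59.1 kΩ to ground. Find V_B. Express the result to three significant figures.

V_B ≈ 2.53 mV

The second stage (R3 + R4 = 88.40 kΩ) loads node A in parallel with R2.
R2 ‖ (R3+R4) = 22.79 kΩ.
V_A = 5.71 × 22.79/(11.6 + 22.79) = 3.784 mV.
Then the unloaded second divider: V_B = V_A × R4/(R3+R4) = 3.784 × 0.6686 = 2.530 mV.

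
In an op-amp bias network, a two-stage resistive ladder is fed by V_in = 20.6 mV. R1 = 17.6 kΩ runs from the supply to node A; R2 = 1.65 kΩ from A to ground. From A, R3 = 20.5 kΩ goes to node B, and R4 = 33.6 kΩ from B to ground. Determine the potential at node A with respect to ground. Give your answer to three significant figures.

Node A sees R2 in parallel with the series input of stage 2, R3 + R4 = 54.10 kΩ.
R2 ‖ (R3+R4) = 1.601 kΩ.
First divider: V_A = V_in · 1.601/(17.6 + 1.601) = 1.718 mV.

V_A ≈ 1.72 mV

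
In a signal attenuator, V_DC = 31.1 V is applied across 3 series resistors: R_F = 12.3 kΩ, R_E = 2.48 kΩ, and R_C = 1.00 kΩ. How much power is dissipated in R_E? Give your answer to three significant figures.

ΣR = 15.78 kΩ → I = 31.1/15.78 = 1.971 mA.
V(R_E) = I·R = 4.888 V; P = V·I = 4.888 × 1.971 = 9.633 mW.

P ≈ 9.63 mW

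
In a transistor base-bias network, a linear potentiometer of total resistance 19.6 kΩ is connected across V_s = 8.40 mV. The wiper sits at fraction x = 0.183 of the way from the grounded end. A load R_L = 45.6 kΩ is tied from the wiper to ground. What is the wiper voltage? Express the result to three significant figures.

The pot divides into 16.01 kΩ above the wiper and 3.587 kΩ below.
(x·R_p) ‖ R_L = 3.325 kΩ.
Then V_out = V_s · 3.325/(16.01 + 3.325) = 1.444 mV.

V_out ≈ 1.44 mV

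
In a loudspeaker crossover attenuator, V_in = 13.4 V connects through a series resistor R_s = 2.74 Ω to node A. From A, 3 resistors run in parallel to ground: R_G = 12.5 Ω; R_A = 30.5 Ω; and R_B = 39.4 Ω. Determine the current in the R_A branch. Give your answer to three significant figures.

Combine the parallel branches: R_p = (1/12.5 + 1/30.5 + 1/39.4)⁻¹ = 7.238 Ω.
V_A = 13.4 × 7.238/9.978 = 9.720 V.
Branch current I = V_A/R_A = 9.720/30.5 = 0.3187 A.

I ≈ 0.319 A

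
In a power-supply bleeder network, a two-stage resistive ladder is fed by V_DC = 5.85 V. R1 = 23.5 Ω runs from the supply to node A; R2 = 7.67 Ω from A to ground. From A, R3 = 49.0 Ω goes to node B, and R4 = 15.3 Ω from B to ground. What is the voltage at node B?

V_B ≈ 0.314 V

The second stage (R3 + R4 = 64.30 Ω) loads node A in parallel with R2.
Effective lower resistance at A: R2 ‖ 64.30 = 6.853 Ω.
So V_A = 5.85 × 0.2258 = 1.321 V.
V_B = V_A × 0.2379 = 0.3143 V.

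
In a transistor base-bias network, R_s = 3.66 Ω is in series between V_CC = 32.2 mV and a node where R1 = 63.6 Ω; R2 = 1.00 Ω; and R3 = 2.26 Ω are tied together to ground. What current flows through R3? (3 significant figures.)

Equivalent of the parallel group: R_p = 0.6858 Ω.
V_A = 32.2 × 0.6858/4.346 = 5.081 mV.
I(R3) = V_A / R3 = 5.081/2.26 = 2.248 mA.

I ≈ 2.25 mA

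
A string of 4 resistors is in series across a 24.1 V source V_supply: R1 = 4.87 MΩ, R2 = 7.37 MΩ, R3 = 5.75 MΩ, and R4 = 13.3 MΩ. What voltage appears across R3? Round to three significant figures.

Total series resistance ΣR = 4.87 + 7.37 + 5.75 + 13.3 = 31.29 MΩ.
By the voltage-divider rule, V = 24.1 × 5.750/31.29 = 4.429 V.

V ≈ 4.43 V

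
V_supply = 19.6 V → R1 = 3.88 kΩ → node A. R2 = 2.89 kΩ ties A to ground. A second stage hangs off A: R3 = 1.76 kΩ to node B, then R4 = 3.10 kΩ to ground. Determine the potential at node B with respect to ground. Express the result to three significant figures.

The second stage (R3 + R4 = 4.860 kΩ) loads node A in parallel with R2.
R2 ‖ (R3+R4) = 1.812 kΩ.
So V_A = 19.6 × 0.3184 = 6.240 V.
V_B = V_A × 0.6379 = 3.980 V.

V_B ≈ 3.98 V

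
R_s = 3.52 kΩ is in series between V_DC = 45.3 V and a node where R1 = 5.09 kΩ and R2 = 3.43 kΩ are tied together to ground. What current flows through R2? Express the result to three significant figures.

I ≈ 4.86 mA

Combine the parallel branches: R_p = (1/5.09 + 1/3.43)⁻¹ = 2.049 kΩ.
V_A = 45.3 × 2.049/5.569 = 16.67 V.
Branch current I = V_A/R2 = 16.67/3.43 = 4.859 mA.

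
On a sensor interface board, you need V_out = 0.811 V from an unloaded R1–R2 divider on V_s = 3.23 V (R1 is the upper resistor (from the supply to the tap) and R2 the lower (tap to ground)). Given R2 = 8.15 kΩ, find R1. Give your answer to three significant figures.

V_out/V_s = R2/(R1+R2) = 0.2511.
Rearranging, R1 = R2·(1−k)/k = 8.15 × 2.983 = 24.31 kΩ.

R1 ≈ 24.3 kΩ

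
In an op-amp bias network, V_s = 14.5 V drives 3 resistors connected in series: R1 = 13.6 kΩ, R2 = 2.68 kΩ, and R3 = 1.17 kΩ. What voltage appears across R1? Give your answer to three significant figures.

V ≈ 11.3 V

ΣR = 13.6 + 2.68 + 1.17 = 17.45 kΩ.
V = V_s · R/ΣR = 14.5 × 0.7794 = 11.30 V.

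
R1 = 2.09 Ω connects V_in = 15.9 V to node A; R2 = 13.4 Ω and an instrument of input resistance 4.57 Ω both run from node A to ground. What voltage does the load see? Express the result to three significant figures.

V_out ≈ 9.86 V

The load sits in parallel with R2, giving an effective lower resistance R2' = R2·R_L/(R2+R_L) = 3.408 Ω.
Then V_out = V_in · R2'/(R1 + R2') = 15.9 × 3.408/5.498 = 9.856 V.
(Unloaded it would be 13.8 V; the load pulls it down.)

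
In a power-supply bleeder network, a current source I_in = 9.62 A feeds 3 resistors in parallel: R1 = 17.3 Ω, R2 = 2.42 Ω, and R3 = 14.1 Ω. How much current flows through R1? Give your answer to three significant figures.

I ≈ 1.03 A

Conductances: ΣG = 1/17.3 + 1/2.42 + 1/14.1 = 0.5419 (1/Ω).
Current divider: I(R1) = I_in · G_k/ΣG = 9.62 × (0.05780/0.5419) = 9.62 × 0.1067 = 1.026 A.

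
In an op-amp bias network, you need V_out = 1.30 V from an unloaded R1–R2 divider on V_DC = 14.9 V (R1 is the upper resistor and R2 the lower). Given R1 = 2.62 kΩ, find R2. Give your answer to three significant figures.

R2 ≈ 0.250 kΩ

Required fraction k = V_out/V_DC = 0.08725.
Rearranging, R2 = R1·k/(1−k) = 2.62 × 0.09559 = 0.2504 kΩ.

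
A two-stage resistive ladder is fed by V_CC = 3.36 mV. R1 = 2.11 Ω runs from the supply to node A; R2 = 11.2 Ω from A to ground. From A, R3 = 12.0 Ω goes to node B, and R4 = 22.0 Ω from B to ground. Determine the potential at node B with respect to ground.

V_B ≈ 1.74 mV

Node A sees R2 in parallel with the series input of stage 2, R3 + R4 = 34.00 Ω.
R2 ‖ (R3+R4) = 8.425 Ω.
So V_A = 3.36 × 0.7997 = 2.687 mV.
Stage 2 is unloaded, so V_B = V_A · R4/(R3+R4) = 2.687 × 22.0/34.00 = 1.739 mV.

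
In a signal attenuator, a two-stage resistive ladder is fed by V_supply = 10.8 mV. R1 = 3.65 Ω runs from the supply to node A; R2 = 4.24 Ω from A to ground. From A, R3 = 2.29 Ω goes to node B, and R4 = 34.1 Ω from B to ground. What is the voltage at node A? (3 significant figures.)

Looking into the second stage from A: R3 + R4 = 36.39 Ω appears in parallel with R2.
R2 ‖ (R3+R4) = 3.798 Ω.
V_A = 10.8 × 3.798/(3.65 + 3.798) = 5.507 mV.

V_A ≈ 5.51 mV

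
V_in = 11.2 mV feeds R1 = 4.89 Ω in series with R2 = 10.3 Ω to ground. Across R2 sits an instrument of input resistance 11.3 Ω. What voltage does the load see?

V_out ≈ 5.87 mV

First combine the lower leg with the load: R2 ‖ R_L = 5.388 Ω.
Voltage divider with the loaded lower leg: V_out = 11.2 × 5.388/(4.89 + 5.388) = 11.2 × 0.5242 = 5.872 mV.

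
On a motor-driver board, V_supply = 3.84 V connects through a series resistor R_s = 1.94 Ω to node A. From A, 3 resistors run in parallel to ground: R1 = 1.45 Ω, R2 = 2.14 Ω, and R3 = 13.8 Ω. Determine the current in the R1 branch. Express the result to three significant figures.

I ≈ 0.782 A

Equivalent of the parallel group: R_p = 0.8134 Ω.
Node voltage V_A = V_supply · R_p/(R_s + R_p) = 3.84 × 0.2954 = 1.134 V.
Branch current I = V_A/R1 = 1.134/1.45 = 0.7823 A.
(Equivalently: I_total = 1.395 A, then current-divider fraction G_k/ΣG = 0.5610.)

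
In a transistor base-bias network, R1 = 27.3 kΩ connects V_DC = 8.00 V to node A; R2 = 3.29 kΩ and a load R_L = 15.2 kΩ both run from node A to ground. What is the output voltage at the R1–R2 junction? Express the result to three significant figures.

V_out ≈ 0.721 V

R2 ‖ R_L = (3.29 × 15.2)/(3.29 + 15.2) = 2.705 kΩ.
Now apply the divider: V_out = 8.00 × 0.09014 = 0.7211 V.
(Unloaded it would be 0.860 V; the load pulls it down.)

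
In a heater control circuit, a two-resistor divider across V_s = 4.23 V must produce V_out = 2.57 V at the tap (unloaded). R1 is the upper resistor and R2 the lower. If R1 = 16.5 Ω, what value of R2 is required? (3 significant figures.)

The divider ratio is R2/(R1+R2) = 2.57/4.23 = 0.6076.
So R2 = R1 · V_out/(V_s − V_out) = 16.5 × 2.57/(4.23 − 2.57) = 16.5 × 1.548 = 25.55 Ω.

R2 ≈ 25.5 Ω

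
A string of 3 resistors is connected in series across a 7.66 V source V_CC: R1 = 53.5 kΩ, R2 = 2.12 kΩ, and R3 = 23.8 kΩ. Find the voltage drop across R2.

ΣR = 53.5 + 2.12 + 23.8 = 79.42 kΩ.
Voltage divider: V = V_CC · (2.120 / 79.42) = 7.66 × 0.02669 = 0.2045 V.

V ≈ 0.204 V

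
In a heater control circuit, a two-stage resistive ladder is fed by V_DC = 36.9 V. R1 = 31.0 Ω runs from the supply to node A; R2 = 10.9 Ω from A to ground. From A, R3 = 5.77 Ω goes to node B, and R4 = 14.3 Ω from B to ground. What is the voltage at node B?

Node A sees R2 in parallel with the series input of stage 2, R3 + R4 = 20.07 Ω.
R2 ‖ (R3+R4) = 7.064 Ω.
First divider: V_A = V_DC · 7.064/(31.0 + 7.064) = 6.848 V.
Then the unloaded second divider: V_B = V_A × R4/(R3+R4) = 6.848 × 0.7125 = 4.879 V.

V_B ≈ 4.88 V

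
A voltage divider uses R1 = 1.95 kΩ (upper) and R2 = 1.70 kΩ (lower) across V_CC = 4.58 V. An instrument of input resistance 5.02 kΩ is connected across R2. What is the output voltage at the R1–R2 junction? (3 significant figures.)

V_out ≈ 1.81 V

R2 ‖ R_L = (1.70 × 5.02)/(1.70 + 5.02) = 1.270 kΩ.
Voltage divider with the loaded lower leg: V_out = 4.58 × 1.270/(1.95 + 1.270) = 4.58 × 0.3944 = 1.806 V.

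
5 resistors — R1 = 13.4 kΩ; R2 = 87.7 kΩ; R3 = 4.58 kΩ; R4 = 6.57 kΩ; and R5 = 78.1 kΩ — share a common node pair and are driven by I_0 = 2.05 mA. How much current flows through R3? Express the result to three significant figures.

ΣG = 1/13.4 + 1/87.7 + 1/4.58 + 1/6.57 + 1/78.1 = 0.4694.
Current divider: I(R3) = I_0 · G_k/ΣG = 2.05 × (0.2183/0.4694) = 2.05 × 0.4652 = 0.9536 mA.

I ≈ 0.954 mA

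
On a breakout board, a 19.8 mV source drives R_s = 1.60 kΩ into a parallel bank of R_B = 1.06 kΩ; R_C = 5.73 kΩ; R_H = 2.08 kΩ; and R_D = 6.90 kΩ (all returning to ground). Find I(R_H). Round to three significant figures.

I ≈ 2.51 µA

Equivalent of the parallel group: R_p = 0.5735 kΩ.
Node voltage V_A = V_supply · R_p/(R_s + R_p) = 19.8 × 0.2639 = 5.225 mV.
Branch current I = V_A/R_H = 5.225/2.08 = 2.512 µA.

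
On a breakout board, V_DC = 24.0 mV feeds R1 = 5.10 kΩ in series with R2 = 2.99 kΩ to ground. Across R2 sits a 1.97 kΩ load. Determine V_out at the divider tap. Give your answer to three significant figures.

The load sits in parallel with R2, giving an effective lower resistance R2' = R2·R_L/(R2+R_L) = 1.188 kΩ.
Now apply the divider: V_out = 24.0 × 0.1889 = 4.533 mV.

V_out ≈ 4.53 mV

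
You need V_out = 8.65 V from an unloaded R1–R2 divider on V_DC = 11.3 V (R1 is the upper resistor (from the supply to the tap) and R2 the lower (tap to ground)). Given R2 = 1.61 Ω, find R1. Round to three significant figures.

The divider ratio is R2/(R1+R2) = 8.65/11.3 = 0.7655.
So R1 = R2 · (V_DC/V_out − 1) = 1.61 × (11.3/8.65 − 1) = 1.61 × 0.3064 = 0.4932 Ω.

R1 ≈ 0.493 Ω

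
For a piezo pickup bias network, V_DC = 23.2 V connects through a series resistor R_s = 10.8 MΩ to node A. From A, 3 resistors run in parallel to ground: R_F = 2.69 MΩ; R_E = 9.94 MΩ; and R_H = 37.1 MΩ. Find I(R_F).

I ≈ 1.35 µA

Equivalent of the parallel group: R_p = 2.003 MΩ.
V_A = 23.2 × 2.003/12.80 = 3.629 V.
Branch current I = V_A/R_F = 3.629/2.69 = 1.349 µA.
(Equivalently: I_total = 1.812 µA, then current-divider fraction G_k/ΣG = 0.7445.)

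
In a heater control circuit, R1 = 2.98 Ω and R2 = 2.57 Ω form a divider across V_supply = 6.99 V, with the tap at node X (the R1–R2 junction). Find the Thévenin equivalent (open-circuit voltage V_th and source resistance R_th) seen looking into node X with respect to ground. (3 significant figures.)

V_th ≈ 3.24 V, R_th ≈ 1.38 Ω

Open-circuit (no load on X): V_th = V_supply · R2/(R1 + R2) = 6.99 × 2.57/(2.980 + 2.57) = 3.237 V.
Looking into X with the source shorted: R_th = R1·R2/(R1+R2) = 2.980 × 2.57/5.550 = 1.380 Ω.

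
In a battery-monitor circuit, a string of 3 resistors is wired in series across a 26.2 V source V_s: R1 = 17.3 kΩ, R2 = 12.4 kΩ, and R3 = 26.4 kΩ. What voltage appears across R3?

V ≈ 12.3 V

Total series resistance ΣR = 17.3 + 12.4 + 26.4 = 56.10 kΩ.
V = V_s · R/ΣR = 26.2 × 0.4706 = 12.33 V.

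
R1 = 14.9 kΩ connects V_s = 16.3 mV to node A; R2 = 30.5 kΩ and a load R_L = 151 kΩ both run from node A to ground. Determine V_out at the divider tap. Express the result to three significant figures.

The load sits in parallel with R2, giving an effective lower resistance R2' = R2·R_L/(R2+R_L) = 25.37 kΩ.
Voltage divider with the loaded lower leg: V_out = 16.3 × 25.37/(14.9 + 25.37) = 16.3 × 0.6300 = 10.27 mV.

V_out ≈ 10.3 mV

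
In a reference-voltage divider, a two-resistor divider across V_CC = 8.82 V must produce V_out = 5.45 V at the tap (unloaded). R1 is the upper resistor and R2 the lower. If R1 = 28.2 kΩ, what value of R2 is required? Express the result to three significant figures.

V_out/V_CC = R2/(R1+R2) = 0.6179.
Rearranging, R2 = R1·k/(1−k) = 28.2 × 1.617 = 45.61 kΩ.

R2 ≈ 45.6 kΩ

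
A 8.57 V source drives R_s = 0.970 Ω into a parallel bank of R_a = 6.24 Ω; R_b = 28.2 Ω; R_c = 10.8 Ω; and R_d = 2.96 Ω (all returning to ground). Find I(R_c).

I ≈ 0.494 A

Parallel bank: R_p = 1/(1/6.24 + 1/28.2 + 1/10.8 + 1/2.96) = 1.597 Ω.
Node voltage V_A = V_supply · R_p/(R_s + R_p) = 8.57 × 0.6221 = 5.332 V.
Branch current I = V_A/R_c = 5.332/10.8 = 0.4937 A.
(Equivalently: I_total = 3.338 A, then current-divider fraction G_k/ΣG = 0.1479.)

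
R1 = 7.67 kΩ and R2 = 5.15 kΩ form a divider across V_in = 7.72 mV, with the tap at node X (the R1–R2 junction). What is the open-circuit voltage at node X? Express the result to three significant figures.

Open-circuit (no load on X): V_th = V_in · R2/(R1 + R2) = 7.72 × 5.15/(7.670 + 5.15) = 3.101 mV.

V_th ≈ 3.10 mV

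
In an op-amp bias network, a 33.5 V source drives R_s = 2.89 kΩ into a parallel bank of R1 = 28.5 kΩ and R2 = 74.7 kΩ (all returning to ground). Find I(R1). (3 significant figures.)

I ≈ 1.03 mA

Equivalent of the parallel group: R_p = 20.63 kΩ.
Node voltage V_A = V_supply · R_p/(R_s + R_p) = 33.5 × 0.8771 = 29.38 V.
Branch current I = V_A/R1 = 29.38/28.5 = 1.031 mA.
(Check via current divider: I_total = 1.424 mA; share G_k/ΣG = 0.7238 → same result.)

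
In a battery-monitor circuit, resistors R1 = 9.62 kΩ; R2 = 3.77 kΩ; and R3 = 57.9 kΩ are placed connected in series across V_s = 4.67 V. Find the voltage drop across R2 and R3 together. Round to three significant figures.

Series total: ΣR = 9.62 + 3.77 + 57.9 = 71.29 kΩ.
R_{R2..R3} = 3.77 + 57.9 = 61.67 kΩ.
By the voltage-divider rule, V = 4.67 × 61.67/71.29 = 4.040 V.

V ≈ 4.04 V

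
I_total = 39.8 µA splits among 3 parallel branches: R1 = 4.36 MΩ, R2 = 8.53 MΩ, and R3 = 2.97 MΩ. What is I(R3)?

I ≈ 19.6 µA

ΣG = 1/4.36 + 1/8.53 + 1/2.97 = 0.6833.
Current divider: I(R3) = I_total · G_k/ΣG = 39.8 × (0.3367/0.6833) = 39.8 × 0.4928 = 19.61 µA.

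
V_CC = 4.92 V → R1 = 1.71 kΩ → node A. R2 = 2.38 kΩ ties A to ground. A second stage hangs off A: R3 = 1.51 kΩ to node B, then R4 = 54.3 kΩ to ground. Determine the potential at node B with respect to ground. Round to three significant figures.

V_B ≈ 2.74 V

Node A sees R2 in parallel with the series input of stage 2, R3 + R4 = 55.81 kΩ.
Effective lower resistance at A: R2 ‖ 55.81 = 2.283 kΩ.
First divider: V_A = V_CC · 2.283/(1.71 + 2.283) = 2.813 V.
V_B = V_A × 0.9729 = 2.737 V.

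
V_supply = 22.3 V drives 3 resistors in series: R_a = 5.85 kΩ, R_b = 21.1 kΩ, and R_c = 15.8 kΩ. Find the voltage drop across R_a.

V ≈ 3.05 V

Total series resistance ΣR = 5.85 + 21.1 + 15.8 = 42.75 kΩ.
By the voltage-divider rule, V = 22.3 × 5.850/42.75 = 3.052 V.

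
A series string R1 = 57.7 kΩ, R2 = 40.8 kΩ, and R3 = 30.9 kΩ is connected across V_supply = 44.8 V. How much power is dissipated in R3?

ΣR = 129.4 kΩ → I = 44.8/129.4 = 0.3462 mA.
V(R3) = I·R = 10.70 V; P = V·I = 10.70 × 0.3462 = 3.704 mW.

P ≈ 3.70 mW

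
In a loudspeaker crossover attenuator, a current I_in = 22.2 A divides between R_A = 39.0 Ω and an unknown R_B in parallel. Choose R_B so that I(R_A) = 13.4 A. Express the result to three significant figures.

R_B ≈ 59.4 Ω

Two-branch current divider: I_A = I_in · R_B/(R_A + R_B).
With f = 0.6036, R_B = R_A · f/(1−f) = 39.0 × 1.523 = 59.39 Ω.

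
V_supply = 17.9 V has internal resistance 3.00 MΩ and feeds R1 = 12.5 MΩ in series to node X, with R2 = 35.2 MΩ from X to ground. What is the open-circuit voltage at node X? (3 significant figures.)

R1' = 3.00 + 12.5 = 15.50 MΩ (source resistance + R1).
V_th is the unloaded tap voltage: V_supply · R2/(R1'+R2) = 17.9 × 0.6943 = 12.43 V.

V_th ≈ 12.4 V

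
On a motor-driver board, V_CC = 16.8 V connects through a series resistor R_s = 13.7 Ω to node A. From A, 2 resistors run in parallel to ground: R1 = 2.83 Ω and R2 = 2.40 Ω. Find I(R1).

Parallel bank: R_p = 1/(1/2.83 + 1/2.40) = 1.299 Ω.
V_A = 16.8 × 1.299/15.00 = 1.455 V.
I(R1) = V_A / R1 = 1.455/2.83 = 0.5140 A.

I ≈ 0.514 A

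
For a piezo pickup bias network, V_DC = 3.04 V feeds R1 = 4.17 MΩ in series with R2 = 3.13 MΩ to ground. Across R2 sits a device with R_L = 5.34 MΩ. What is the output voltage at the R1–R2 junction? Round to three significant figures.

R2 ‖ R_L = (3.13 × 5.34)/(3.13 + 5.34) = 1.973 MΩ.
Now apply the divider: V_out = 3.04 × 0.3212 = 0.9765 V.

V_out ≈ 0.976 V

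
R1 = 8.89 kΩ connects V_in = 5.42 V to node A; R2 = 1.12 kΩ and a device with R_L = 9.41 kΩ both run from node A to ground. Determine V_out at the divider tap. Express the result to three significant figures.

First combine the lower leg with the load: R2 ‖ R_L = 1.001 kΩ.
Now apply the divider: V_out = 5.42 × 0.1012 = 0.5485 V.
(Unloaded it would be 0.606 V; the load pulls it down.)

V_out ≈ 0.548 V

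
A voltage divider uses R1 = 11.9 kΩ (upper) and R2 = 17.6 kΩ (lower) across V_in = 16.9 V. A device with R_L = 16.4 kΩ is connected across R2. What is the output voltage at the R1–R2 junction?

V_out ≈ 7.04 V

The load sits in parallel with R2, giving an effective lower resistance R2' = R2·R_L/(R2+R_L) = 8.489 kΩ.
Voltage divider with the loaded lower leg: V_out = 16.9 × 8.489/(11.9 + 8.489) = 16.9 × 0.4164 = 7.037 V.
(Unloaded it would be 10.1 V; the load pulls it down.)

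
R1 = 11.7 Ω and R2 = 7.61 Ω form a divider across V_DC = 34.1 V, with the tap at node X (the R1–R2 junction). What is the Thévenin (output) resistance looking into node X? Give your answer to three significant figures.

Zeroing V_DC shorts the top of R1 to ground, so R_th = R1 ‖ R2 = 4.611 Ω.

R_th ≈ 4.61 Ω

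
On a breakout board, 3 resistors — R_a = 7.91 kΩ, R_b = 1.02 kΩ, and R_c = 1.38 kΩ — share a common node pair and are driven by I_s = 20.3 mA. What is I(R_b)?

I ≈ 10.9 mA

Total conductance ΣG = 1/7.91 + 1/1.02 + 1/1.38 = 1.831 (units of 1/kΩ).
Current divider: I(R_b) = I_s · G_k/ΣG = 20.3 × (0.9804/1.831) = 20.3 × 0.5353 = 10.87 mA.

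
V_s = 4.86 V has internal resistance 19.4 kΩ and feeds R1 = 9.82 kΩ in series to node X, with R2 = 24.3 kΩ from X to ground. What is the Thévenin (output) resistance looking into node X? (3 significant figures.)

R_th ≈ 13.3 kΩ

R1' = 19.4 + 9.82 = 29.22 kΩ (source resistance + R1).
Looking into X with the source shorted: R_th = R1'·R2/(R1'+R2) = 29.22 × 24.3/53.52 = 13.27 kΩ.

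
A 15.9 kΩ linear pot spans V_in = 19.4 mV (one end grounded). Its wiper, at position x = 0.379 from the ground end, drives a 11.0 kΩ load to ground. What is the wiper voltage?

The pot divides into 9.874 kΩ above the wiper and 6.026 kΩ below.
Lower segment in parallel with the load: 6.026 ‖ 11.0 = 3.893 kΩ.
V_out = 19.4 × 3.893/(9.874 + 3.893) = 5.486 mV.

V_out ≈ 5.49 mV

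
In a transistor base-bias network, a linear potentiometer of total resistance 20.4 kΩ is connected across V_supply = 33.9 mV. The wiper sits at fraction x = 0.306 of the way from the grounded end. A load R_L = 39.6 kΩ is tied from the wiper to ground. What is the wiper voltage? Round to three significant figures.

Split the track: R_lower = x·R_p = 6.242 kΩ, R_upper = (1−x)·R_p = 14.16 kΩ.
R_L loads the lower segment: effective lower R = 5.392 kΩ.
Then V_out = V_supply · 5.392/(14.16 + 5.392) = 9.350 mV.

V_out ≈ 9.35 mV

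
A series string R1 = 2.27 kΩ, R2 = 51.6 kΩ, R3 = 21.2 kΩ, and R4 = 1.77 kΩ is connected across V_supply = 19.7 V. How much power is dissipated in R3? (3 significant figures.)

P ≈ 1.39 mW

ΣR = 76.84 kΩ → I = 19.7/76.84 = 0.2564 mA.
V(R3) = I·R = 5.435 V; P = V·I = 5.435 × 0.2564 = 1.393 mW.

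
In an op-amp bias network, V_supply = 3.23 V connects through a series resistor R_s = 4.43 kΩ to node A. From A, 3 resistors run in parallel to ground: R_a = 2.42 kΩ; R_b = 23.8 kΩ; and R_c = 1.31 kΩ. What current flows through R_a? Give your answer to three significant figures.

Equivalent of the parallel group: R_p = 0.8206 kΩ.
Node voltage V_A = V_supply · R_p/(R_s + R_p) = 3.23 × 0.1563 = 0.5048 V.
Branch current I = V_A/R_a = 0.5048/2.42 = 0.2086 mA.

I ≈ 0.209 mA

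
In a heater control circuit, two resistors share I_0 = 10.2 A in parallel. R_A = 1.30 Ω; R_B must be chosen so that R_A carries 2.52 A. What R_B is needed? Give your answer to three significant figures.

Two-branch current divider: I_A = I_0 · R_B/(R_A + R_B).
2.52/10.2 = R_B/(R_A + R_B) → R_B = R_A · (0.2471)/(1 − 0.2471) = 1.30 × 0.3281 = 0.4266 Ω.

R_B ≈ 0.427 Ω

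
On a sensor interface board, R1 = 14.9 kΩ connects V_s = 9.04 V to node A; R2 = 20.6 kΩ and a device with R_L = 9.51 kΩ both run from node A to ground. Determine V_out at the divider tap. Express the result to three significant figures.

V_out ≈ 2.75 V

First combine the lower leg with the load: R2 ‖ R_L = 6.506 kΩ.
Voltage divider with the loaded lower leg: V_out = 9.04 × 6.506/(14.9 + 6.506) = 9.04 × 0.3039 = 2.748 V.
(Unloaded it would be 5.25 V; the load pulls it down.)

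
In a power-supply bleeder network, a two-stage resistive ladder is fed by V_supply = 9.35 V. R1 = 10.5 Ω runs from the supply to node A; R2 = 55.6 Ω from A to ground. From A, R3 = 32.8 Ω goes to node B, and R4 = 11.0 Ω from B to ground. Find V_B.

Looking into the second stage from A: R3 + R4 = 43.80 Ω appears in parallel with R2.
Effective lower resistance at A: R2 ‖ 43.80 = 24.50 Ω.
First divider: V_A = V_supply · 24.50/(10.5 + 24.50) = 6.545 V.
Stage 2 is unloaded, so V_B = V_A · R4/(R3+R4) = 6.545 × 11.0/43.80 = 1.644 V.

V_B ≈ 1.64 V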